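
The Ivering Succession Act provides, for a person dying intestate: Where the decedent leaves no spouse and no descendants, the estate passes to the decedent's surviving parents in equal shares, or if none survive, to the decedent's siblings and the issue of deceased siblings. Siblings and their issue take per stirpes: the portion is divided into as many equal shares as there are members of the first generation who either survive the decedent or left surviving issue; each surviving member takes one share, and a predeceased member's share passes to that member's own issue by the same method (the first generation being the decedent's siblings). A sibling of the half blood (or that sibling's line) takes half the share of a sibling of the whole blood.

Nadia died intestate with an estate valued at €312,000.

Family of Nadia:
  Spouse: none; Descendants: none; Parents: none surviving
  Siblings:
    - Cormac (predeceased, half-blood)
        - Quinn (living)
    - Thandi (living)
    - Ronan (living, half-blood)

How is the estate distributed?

The entire €312,000 passes to the siblings and their issue.
Counting each half-blood sibling's line as half a unit, there are 2 units in €312,000, so one unit is €156,000. Whole-blood lines (Thandi) take €156,000 each; half-blood lines (Cormac and Ronan) take €78,000 each.
Cormac's share (€78,000) passes entirely to Quinn.

Quinn: €78,000; Thandi: €156,000; Ronan: €78,000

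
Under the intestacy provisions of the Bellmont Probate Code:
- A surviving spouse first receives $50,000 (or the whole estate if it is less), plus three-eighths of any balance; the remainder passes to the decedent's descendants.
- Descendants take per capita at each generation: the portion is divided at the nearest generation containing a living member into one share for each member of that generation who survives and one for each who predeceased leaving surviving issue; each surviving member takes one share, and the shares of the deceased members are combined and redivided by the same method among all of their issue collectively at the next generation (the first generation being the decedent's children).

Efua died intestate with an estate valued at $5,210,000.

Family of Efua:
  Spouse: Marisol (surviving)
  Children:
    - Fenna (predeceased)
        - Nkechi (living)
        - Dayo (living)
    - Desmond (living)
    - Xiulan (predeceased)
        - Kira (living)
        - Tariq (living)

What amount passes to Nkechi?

Nkechi receives $537,500.

Marisol first takes $50,000, leaving a balance of $5,160,000. Marisol then takes three-eighths of the balance ($1,935,000), for a total of $1,985,000. The remaining $3,225,000 passes to the descendants.
The descendants' portion ($3,225,000) is divided at the children's generation into 3 shares of $1,075,000. Desmond takes $1,075,000. The 2 shares of the deceased (Fenna and Xiulan) are combined into a pool of $2,150,000.
That pool ($2,150,000) is divided at the grandchildren's generation equally among Nkechi, Dayo, Kira, and Tariq: $537,500 each.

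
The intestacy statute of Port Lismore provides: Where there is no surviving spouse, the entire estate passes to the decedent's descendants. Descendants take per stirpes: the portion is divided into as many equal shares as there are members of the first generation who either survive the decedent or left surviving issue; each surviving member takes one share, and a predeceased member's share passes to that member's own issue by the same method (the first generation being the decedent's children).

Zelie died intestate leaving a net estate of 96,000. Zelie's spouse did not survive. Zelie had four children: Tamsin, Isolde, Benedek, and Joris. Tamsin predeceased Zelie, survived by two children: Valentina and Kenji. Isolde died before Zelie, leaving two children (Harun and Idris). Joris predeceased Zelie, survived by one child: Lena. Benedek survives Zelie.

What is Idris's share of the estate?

Idris receives 12,000.

The entire 96,000 passes to the descendants.
That amount (96,000) is divided into 4 shares of 24,000: Benedek takes 24,000; Tamsin's 24,000 share passes to Tamsin's issue; Isolde's 24,000 share passes to Isolde's issue; Joris's 24,000 share passes to Joris's issue.
Tamsin's share (24,000) is divided into 2 shares of 12,000: Valentina and Kenji each take 12,000.
Isolde's share (24,000) is divided into 2 shares of 12,000: Harun and Idris each take 12,000.
Joris's share (24,000) passes entirely to Lena.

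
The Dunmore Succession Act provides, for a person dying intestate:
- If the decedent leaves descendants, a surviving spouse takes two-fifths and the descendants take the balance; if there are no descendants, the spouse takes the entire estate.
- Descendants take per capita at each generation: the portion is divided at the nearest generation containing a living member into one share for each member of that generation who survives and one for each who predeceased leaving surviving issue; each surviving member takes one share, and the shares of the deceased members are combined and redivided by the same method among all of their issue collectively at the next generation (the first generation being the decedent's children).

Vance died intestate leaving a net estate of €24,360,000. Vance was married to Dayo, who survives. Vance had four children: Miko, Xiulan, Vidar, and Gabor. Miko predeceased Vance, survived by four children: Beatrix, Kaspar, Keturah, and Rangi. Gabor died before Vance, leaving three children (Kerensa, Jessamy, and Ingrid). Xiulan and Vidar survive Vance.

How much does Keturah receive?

Keturah receives €1,044,000.

Dayo takes two-fifths of €24,360,000 = €9,744,000. The remaining €14,616,000 passes to the descendants.
The descendants' portion (€14,616,000) is divided at the children's generation into 4 shares of €3,654,000. Xiulan and Vidar each take €3,654,000. The 2 shares of the deceased (Miko and Gabor) are combined into a pool of €7,308,000.
That pool (€7,308,000) is divided at the grandchildren's generation equally among Beatrix, Kaspar, Keturah, Rangi, Kerensa, Jessamy, and Ingrid: €1,044,000 each.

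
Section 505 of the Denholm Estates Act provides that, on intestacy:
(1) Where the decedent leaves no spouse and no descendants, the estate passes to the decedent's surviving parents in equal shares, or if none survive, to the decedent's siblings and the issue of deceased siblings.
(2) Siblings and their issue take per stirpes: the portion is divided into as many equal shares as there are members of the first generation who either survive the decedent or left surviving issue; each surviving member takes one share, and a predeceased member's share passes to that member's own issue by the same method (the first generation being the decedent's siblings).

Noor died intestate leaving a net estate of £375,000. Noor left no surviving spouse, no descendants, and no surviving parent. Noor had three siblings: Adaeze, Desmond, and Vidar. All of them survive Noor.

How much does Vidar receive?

Vidar receives £125,000.

The entire £375,000 passes to the siblings and their issue.
That amount (£375,000) is divided into 3 shares of £125,000: Adaeze, Desmond, and Vidar each take £125,000.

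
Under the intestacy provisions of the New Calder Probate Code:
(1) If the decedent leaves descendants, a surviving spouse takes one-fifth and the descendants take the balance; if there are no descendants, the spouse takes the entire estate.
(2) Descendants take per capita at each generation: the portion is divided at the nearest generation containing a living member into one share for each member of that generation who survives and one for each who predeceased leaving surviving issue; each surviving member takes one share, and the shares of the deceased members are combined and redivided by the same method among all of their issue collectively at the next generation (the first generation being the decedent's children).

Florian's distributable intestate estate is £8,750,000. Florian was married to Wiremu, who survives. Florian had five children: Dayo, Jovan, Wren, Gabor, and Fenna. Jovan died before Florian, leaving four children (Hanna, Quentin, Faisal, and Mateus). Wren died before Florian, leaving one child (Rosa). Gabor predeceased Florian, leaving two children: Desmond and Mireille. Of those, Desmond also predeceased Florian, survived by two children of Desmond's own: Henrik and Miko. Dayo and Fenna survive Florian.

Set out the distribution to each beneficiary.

Wiremu takes one-fifth of £8,750,000 = £1,750,000. The remaining £7,000,000 passes to the descendants.
The descendants' portion (£7,000,000) is divided at the children's generation into 5 shares of £1,400,000. Dayo and Fenna each take £1,400,000. The 3 shares of the deceased (Jovan, Wren, and Gabor) are combined into a pool of £4,200,000.
That pool (£4,200,000) is divided at the grandchildren's generation into 7 shares of £600,000. Hanna, Quentin, Faisal, Mateus, Rosa, and Mireille each take £600,000. The remaining share for the deceased Desmond (£600,000) is carried to the next generation.
That pool (£600,000) is divided at the great-grandchildren's generation equally among Henrik and Miko: £300,000 each.

Wiremu: £1,750,000; Dayo: £1,400,000; Hanna: £600,000; Quentin: £600,000; Faisal: £600,000; Mateus: £600,000; Rosa: £600,000; Henrik: £300,000; Miko: £300,000; Mireille: £600,000; Fenna: £1,400,000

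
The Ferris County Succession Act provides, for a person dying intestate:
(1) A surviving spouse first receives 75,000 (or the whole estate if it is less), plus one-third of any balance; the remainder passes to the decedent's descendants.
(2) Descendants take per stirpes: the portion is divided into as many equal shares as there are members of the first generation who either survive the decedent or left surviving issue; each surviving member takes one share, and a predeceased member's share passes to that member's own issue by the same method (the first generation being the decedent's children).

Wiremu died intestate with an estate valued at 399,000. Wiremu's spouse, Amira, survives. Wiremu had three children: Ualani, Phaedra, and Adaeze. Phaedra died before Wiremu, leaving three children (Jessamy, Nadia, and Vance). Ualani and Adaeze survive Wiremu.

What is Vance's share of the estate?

Vance receives 24,000.

Amira first takes 75,000, leaving a balance of 324,000. Amira then takes one-third of the balance (108,000), for a total of 183,000. The remaining 216,000 passes to the descendants.
The descendants' portion (216,000) is divided into 3 shares of 72,000: Ualani and Adaeze each take 72,000; Phaedra's 72,000 share passes to Phaedra's issue.
Phaedra's share (72,000) is divided into 3 shares of 24,000: Jessamy, Nadia, and Vance each take 24,000.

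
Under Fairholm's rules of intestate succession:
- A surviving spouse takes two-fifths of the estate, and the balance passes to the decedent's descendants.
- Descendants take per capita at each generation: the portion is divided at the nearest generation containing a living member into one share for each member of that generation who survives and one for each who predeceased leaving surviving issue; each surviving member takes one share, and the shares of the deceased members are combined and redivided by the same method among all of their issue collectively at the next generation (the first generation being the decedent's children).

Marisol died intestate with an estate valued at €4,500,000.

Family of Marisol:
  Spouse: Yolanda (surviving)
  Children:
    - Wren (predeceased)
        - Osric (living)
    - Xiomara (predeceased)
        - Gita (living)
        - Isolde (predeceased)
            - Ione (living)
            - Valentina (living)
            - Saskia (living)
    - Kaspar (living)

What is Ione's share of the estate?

Yolanda takes two-fifths of €4,500,000 = €1,800,000. The remaining €2,700,000 passes to the descendants.
The descendants' portion (€2,700,000) is divided at the children's generation into 3 shares of €900,000. Kaspar takes €900,000. The 2 shares of the deceased (Wren and Xiomara) are combined into a pool of €1,800,000.
That pool (€1,800,000) is divided at the grandchildren's generation into 3 shares of €600,000. Osric and Gita each take €600,000. The remaining share for the deceased Isolde (€600,000) is carried to the next generation.
That pool (€600,000) is divided at the great-grandchildren's generation equally among Ione, Valentina, and Saskia: €200,000 each.

Ione receives €200,000.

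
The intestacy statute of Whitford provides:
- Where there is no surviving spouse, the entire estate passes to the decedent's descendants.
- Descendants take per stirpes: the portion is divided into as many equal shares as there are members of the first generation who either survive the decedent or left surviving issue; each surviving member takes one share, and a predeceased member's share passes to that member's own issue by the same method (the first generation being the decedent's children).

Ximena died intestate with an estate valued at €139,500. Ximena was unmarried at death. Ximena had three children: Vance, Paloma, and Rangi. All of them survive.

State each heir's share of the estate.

The entire €139,500 passes to the descendants.
That amount (€139,500) is divided into 3 shares of €46,500: Vance, Paloma, and Rangi each take €46,500.

Vance: €46,500; Paloma: €46,500; Rangi: €46,500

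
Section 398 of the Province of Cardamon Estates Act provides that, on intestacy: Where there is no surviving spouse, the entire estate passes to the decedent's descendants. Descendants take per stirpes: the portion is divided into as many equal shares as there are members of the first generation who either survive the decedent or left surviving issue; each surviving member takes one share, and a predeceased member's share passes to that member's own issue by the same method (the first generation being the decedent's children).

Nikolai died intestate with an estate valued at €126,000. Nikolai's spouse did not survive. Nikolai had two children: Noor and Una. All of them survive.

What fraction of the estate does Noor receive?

The entire €126,000 passes to the descendants.
That amount (€126,000) is divided into 2 shares of €63,000: Noor and Una each take €63,000.

Noor receives 1/2 of the estate.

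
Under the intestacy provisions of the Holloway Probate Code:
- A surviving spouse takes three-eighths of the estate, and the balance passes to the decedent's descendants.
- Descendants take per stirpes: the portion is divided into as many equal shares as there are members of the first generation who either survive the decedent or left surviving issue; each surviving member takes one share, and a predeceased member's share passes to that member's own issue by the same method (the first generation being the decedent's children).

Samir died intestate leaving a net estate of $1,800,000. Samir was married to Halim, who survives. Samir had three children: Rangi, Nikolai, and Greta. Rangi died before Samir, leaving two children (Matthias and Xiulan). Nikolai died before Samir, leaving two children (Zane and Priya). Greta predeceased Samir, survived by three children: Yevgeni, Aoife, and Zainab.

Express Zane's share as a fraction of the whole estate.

Halim takes three-eighths of $1,800,000 = $675,000. The remaining $1,125,000 passes to the descendants.
The descendants' portion ($1,125,000) is divided into 3 shares of $375,000: Rangi's $375,000 share passes to Rangi's issue; Nikolai's $375,000 share passes to Nikolai's issue; Greta's $375,000 share passes to Greta's issue.
Rangi's share ($375,000) is divided into 2 shares of $187,500: Matthias and Xiulan each take $187,500.
Nikolai's share ($375,000) is divided into 2 shares of $187,500: Zane and Priya each take $187,500.
Greta's share ($375,000) is divided into 3 shares of $125,000: Yevgeni, Aoife, and Zainab each take $125,000.

Zane receives 5/48 of the estate.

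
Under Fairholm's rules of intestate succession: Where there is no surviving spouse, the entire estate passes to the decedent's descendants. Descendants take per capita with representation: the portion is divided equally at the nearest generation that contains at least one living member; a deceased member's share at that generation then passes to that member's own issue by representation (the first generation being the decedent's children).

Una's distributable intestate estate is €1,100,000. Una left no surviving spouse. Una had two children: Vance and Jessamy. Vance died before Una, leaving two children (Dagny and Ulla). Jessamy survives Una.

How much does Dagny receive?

Dagny receives €275,000.

The entire €1,100,000 passes to the descendants.
That amount (€1,100,000) is divided into 2 shares of €550,000: Jessamy takes €550,000; Vance's €550,000 share passes to Vance's issue.
Vance's share (€550,000) is divided into 2 shares of €275,000: Dagny and Ulla each take €275,000.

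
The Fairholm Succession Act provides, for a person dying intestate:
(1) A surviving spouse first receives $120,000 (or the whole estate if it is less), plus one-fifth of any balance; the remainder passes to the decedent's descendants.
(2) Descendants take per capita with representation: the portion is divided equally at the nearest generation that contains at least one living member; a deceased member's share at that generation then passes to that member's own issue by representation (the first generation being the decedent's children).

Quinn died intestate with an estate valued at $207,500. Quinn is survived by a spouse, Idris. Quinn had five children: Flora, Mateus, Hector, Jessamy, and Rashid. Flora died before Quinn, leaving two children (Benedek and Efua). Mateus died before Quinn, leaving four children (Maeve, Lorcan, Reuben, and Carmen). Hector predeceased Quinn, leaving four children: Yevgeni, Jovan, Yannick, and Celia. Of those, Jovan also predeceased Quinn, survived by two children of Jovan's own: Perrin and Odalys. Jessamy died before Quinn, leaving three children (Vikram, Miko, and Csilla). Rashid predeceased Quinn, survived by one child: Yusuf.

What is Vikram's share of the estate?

Vikram receives $5,000.

Idris first takes $120,000, leaving a balance of $87,500. Idris then takes one-fifth of the balance ($17,500), for a total of $137,500. The remaining $70,000 passes to the descendants.
No child survives, so the initial division is made at the grandchildren's generation.
The descendants' portion ($70,000) is divided into 14 shares of $5,000: Benedek, Efua, Maeve, Lorcan, Reuben, Carmen, Yevgeni, Yannick, Celia, Vikram, Miko, Csilla, and Yusuf each take $5,000; Jovan's $5,000 share passes to Jovan's issue.
Jovan's share ($5,000) is divided into 2 shares of $2,500: Perrin and Odalys each take $2,500.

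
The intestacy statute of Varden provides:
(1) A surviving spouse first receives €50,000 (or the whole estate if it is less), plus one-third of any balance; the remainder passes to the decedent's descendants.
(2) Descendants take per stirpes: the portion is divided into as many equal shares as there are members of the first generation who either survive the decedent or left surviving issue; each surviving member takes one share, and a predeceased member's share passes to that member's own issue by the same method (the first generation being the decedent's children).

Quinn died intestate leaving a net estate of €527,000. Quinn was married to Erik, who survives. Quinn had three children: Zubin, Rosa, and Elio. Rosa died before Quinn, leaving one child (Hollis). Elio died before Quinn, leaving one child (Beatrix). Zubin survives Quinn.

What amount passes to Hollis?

Erik first takes €50,000, leaving a balance of €477,000. Erik then takes one-third of the balance (€159,000), for a total of €209,000. The remaining €318,000 passes to the descendants.
The descendants' portion (€318,000) is divided into 3 shares of €106,000: Zubin takes €106,000; Rosa's €106,000 share passes to Rosa's issue; Elio's €106,000 share passes to Elio's issue.
Rosa's share (€106,000) passes entirely to Hollis.
Elio's share (€106,000) passes entirely to Beatrix.

Hollis receives €106,000.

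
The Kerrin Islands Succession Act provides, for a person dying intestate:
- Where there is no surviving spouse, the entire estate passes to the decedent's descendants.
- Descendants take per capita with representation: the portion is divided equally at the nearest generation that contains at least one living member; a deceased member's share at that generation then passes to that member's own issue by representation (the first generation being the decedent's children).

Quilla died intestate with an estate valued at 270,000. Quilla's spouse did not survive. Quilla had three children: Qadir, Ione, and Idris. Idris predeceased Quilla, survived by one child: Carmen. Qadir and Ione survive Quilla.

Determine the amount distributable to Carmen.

Carmen receives 90,000.

The entire 270,000 passes to the descendants.
That amount (270,000) is divided into 3 shares of 90,000: Qadir and Ione each take 90,000; Idris's 90,000 share passes to Idris's issue.
Idris's share (90,000) passes entirely to Carmen.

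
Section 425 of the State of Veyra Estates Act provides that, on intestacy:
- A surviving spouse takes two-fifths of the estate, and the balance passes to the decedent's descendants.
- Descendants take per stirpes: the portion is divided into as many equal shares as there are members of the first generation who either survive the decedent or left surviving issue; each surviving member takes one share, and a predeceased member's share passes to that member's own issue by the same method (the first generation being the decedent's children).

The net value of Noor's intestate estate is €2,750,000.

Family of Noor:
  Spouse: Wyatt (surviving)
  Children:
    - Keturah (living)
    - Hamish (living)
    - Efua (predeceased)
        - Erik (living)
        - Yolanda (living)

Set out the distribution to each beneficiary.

Wyatt takes two-fifths of €2,750,000 = €1,100,000. The remaining €1,650,000 passes to the descendants.
The descendants' portion (€1,650,000) is divided into 3 shares of €550,000: Keturah and Hamish each take €550,000; Efua's €550,000 share passes to Efua's issue.
Efua's share (€550,000) is divided into 2 shares of €275,000: Erik and Yolanda each take €275,000.

Wyatt: €1,100,000; Keturah: €550,000; Hamish: €550,000; Erik: €275,000; Yolanda: €275,000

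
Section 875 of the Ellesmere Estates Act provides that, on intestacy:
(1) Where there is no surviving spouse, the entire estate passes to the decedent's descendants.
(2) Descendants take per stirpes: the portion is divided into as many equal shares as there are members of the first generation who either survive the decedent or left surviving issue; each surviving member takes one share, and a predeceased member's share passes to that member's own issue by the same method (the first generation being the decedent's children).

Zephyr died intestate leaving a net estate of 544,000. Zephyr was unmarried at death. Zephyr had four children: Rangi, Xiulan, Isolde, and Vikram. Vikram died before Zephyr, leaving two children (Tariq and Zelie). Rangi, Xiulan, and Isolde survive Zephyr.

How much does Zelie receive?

The entire 544,000 passes to the descendants.
That amount (544,000) is divided into 4 shares of 136,000: Rangi, Xiulan, and Isolde each take 136,000; Vikram's 136,000 share passes to Vikram's issue.
Vikram's share (136,000) is divided into 2 shares of 68,000: Tariq and Zelie each take 68,000.

Zelie receives 68,000.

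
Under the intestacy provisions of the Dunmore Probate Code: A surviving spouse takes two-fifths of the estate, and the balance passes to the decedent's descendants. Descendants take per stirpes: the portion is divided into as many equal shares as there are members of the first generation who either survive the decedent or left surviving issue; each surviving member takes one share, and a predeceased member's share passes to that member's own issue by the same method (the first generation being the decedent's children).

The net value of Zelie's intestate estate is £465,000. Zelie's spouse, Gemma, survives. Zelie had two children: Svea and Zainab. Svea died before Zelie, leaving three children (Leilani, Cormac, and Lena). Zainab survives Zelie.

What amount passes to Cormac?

Gemma takes two-fifths of £465,000 = £186,000. The remaining £279,000 passes to the descendants.
The descendants' portion (£279,000) is divided into 2 shares of £139,500: Zainab takes £139,500; Svea's £139,500 share passes to Svea's issue.
Svea's share (£139,500) is divided into 3 shares of £46,500: Leilani, Cormac, and Lena each take £46,500.

Cormac receives £46,500.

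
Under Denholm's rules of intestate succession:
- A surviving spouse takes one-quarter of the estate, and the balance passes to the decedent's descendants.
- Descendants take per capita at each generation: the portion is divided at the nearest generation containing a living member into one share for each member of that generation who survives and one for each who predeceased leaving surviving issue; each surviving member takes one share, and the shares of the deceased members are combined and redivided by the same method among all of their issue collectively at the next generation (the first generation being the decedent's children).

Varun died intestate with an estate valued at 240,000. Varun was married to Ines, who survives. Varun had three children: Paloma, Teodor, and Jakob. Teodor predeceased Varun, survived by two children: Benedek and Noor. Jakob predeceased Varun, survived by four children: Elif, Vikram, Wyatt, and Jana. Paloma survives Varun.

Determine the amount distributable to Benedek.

Ines takes one-quarter of 240,000 = 60,000. The remaining 180,000 passes to the descendants.
The descendants' portion (180,000) is divided at the children's generation into 3 shares of 60,000. Paloma takes 60,000. The 2 shares of the deceased (Teodor and Jakob) are combined into a pool of 120,000.
That pool (120,000) is divided at the grandchildren's generation equally among Benedek, Noor, Elif, Vikram, Wyatt, and Jana: 20,000 each.

Benedek receives 20,000.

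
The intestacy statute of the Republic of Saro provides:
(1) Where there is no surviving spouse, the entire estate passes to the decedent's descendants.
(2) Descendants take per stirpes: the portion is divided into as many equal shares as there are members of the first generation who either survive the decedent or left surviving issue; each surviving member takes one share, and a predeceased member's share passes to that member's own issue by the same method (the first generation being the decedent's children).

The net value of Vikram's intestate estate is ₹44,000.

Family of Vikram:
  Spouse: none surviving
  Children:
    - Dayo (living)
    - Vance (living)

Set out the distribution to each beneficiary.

Dayo: ₹22,000; Vance: ₹22,000

The entire ₹44,000 passes to the descendants.
That amount (₹44,000) is divided into 2 shares of ₹22,000: Dayo and Vance each take ₹22,000.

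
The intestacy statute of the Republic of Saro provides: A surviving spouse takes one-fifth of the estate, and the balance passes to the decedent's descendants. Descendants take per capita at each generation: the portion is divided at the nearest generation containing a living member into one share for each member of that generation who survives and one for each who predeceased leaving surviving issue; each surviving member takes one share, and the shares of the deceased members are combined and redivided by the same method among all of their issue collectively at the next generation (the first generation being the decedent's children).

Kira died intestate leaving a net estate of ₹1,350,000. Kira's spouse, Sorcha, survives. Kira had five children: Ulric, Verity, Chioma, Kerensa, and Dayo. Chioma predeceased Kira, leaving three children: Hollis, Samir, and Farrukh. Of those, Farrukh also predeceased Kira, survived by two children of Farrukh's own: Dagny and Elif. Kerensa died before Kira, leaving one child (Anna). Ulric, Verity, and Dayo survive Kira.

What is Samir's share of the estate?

Sorcha takes one-fifth of ₹1,350,000 = ₹270,000. The remaining ₹1,080,000 passes to the descendants.
The descendants' portion (₹1,080,000) is divided at the children's generation into 5 shares of ₹216,000. Ulric, Verity, and Dayo each take ₹216,000. The 2 shares of the deceased (Chioma and Kerensa) are combined into a pool of ₹432,000.
That pool (₹432,000) is divided at the grandchildren's generation into 4 shares of ₹108,000. Hollis, Samir, and Anna each take ₹108,000. The remaining share for the deceased Farrukh (₹108,000) is carried to the next generation.
That pool (₹108,000) is divided at the great-grandchildren's generation equally among Dagny and Elif: ₹54,000 each.

Samir receives ₹108,000.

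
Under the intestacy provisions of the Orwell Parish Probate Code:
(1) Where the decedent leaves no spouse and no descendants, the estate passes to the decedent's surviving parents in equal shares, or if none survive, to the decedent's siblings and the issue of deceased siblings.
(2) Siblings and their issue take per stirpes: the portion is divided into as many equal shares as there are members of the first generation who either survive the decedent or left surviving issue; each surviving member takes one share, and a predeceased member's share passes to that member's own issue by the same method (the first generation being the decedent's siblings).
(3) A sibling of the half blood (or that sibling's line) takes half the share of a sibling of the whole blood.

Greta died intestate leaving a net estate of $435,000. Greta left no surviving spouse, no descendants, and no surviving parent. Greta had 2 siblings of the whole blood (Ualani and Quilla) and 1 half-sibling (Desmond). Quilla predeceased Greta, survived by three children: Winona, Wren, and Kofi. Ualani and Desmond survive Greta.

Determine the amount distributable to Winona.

The entire $435,000 passes to the siblings and their issue.
Counting each half-blood sibling's line as half a unit, there are 5/2 units in $435,000, so one unit is $174,000. Whole-blood lines (Ualani and Quilla) take $174,000 each; half-blood lines (Desmond) take $87,000 each.
Quilla's share ($174,000) is divided into 3 shares of $58,000: Winona, Wren, and Kofi each take $58,000.

Winona receives $58,000.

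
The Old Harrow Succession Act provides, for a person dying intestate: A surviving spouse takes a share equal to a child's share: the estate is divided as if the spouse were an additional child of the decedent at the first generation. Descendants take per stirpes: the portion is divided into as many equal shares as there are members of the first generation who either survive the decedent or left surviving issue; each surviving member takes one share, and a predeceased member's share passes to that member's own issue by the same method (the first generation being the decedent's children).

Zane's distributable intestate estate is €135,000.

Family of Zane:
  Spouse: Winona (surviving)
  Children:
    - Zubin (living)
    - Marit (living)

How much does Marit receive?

The spouse counts as an additional share at the children's level, so there are 3 primary shares of €45,000. Winona takes one such share (€45,000).
The children's combined portion (€90,000) is divided into 2 shares of €45,000: Zubin and Marit each take €45,000.

Marit receives €45,000.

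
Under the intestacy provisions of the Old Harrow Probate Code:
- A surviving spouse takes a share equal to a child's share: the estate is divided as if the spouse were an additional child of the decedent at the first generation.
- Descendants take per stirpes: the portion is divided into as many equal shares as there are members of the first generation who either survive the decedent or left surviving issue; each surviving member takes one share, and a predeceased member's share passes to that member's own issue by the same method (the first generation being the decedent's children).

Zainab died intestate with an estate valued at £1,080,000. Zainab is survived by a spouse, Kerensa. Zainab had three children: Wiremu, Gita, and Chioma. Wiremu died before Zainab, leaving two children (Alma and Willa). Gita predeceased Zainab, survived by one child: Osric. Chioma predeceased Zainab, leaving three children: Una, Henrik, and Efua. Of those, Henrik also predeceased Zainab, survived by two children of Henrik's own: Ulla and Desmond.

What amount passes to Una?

The spouse counts as an additional share at the children's level, so there are 4 primary shares of £270,000. Kerensa takes one such share (£270,000).
The children's combined portion (£810,000) is divided into 3 shares of £270,000: Wiremu's £270,000 share passes to Wiremu's issue; Gita's £270,000 share passes to Gita's issue; Chioma's £270,000 share passes to Chioma's issue.
Wiremu's share (£270,000) is divided into 2 shares of £135,000: Alma and Willa each take £135,000.
Gita's share (£270,000) passes entirely to Osric.
Chioma's share (£270,000) is divided into 3 shares of £90,000: Una and Efua each take £90,000; Henrik's £90,000 share passes to Henrik's issue.
Henrik's share (£90,000) is divided into 2 shares of £45,000: Ulla and Desmond each take £45,000.

Una receives £90,000.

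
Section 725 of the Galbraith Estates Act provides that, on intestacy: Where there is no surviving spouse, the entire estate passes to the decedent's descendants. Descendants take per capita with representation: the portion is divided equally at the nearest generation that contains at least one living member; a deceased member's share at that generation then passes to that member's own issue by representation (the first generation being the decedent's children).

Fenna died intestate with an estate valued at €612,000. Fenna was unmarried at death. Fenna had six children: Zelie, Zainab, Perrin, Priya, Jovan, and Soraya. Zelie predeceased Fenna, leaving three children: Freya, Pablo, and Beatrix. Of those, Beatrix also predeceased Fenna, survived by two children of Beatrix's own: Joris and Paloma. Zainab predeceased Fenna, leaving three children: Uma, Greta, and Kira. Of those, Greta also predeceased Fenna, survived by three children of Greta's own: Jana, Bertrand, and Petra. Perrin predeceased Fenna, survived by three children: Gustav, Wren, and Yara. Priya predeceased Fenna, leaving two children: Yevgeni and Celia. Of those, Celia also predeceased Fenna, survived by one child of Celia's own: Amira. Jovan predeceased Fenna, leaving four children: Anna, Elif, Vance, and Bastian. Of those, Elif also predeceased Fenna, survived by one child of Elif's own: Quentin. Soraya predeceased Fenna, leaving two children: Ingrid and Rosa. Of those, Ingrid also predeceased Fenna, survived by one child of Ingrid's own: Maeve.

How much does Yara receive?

Yara receives €36,000.

The entire €612,000 passes to the descendants.
No child survives, so the initial division is made at the grandchildren's generation.
That amount (€612,000) is divided into 17 shares of €36,000: Freya, Pablo, Uma, Kira, Gustav, Wren, Yara, Yevgeni, Anna, Vance, Bastian, and Rosa each take €36,000; Beatrix's €36,000 share passes to Beatrix's issue; Greta's €36,000 share passes to Greta's issue; Celia's €36,000 share passes to Celia's issue; Elif's €36,000 share passes to Elif's issue; Ingrid's €36,000 share passes to Ingrid's issue.
Beatrix's share (€36,000) is divided into 2 shares of €18,000: Joris and Paloma each take €18,000.
Greta's share (€36,000) is divided into 3 shares of €12,000: Jana, Bertrand, and Petra each take €12,000.
Celia's share (€36,000) passes entirely to Amira.
Elif's share (€36,000) passes entirely to Quentin.
Ingrid's share (€36,000) passes entirely to Maeve.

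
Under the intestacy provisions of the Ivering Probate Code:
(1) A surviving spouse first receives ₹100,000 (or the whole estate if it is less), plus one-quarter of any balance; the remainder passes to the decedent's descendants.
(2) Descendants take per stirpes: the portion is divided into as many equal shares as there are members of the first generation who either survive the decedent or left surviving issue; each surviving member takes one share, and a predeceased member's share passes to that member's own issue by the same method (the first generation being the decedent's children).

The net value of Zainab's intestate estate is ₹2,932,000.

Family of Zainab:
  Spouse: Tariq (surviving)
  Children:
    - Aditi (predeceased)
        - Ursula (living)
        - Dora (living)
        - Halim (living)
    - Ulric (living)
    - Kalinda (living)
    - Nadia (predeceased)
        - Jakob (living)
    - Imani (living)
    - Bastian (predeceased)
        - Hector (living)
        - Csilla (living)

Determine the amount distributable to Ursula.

Tariq first takes ₹100,000, leaving a balance of ₹2,832,000. Tariq then takes one-quarter of the balance (₹708,000), for a total of ₹808,000. The remaining ₹2,124,000 passes to the descendants.
The descendants' portion (₹2,124,000) is divided into 6 shares of ₹354,000: Ulric, Kalinda, and Imani each take ₹354,000; Aditi's ₹354,000 share passes to Aditi's issue; Nadia's ₹354,000 share passes to Nadia's issue; Bastian's ₹354,000 share passes to Bastian's issue.
Aditi's share (₹354,000) is divided into 3 shares of ₹118,000: Ursula, Dora, and Halim each take ₹118,000.
Nadia's share (₹354,000) passes entirely to Jakob.
Bastian's share (₹354,000) is divided into 2 shares of ₹177,000: Hector and Csilla each take ₹177,000.

Ursula receives ₹118,000.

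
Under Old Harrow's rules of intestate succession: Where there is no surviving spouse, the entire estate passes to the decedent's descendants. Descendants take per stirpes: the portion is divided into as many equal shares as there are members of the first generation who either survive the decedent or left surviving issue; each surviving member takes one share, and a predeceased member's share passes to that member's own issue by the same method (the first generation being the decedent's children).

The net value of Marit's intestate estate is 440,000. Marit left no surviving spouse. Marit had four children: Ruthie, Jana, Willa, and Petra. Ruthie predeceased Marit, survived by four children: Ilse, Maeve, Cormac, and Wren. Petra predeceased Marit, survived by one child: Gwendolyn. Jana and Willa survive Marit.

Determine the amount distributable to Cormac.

Cormac receives 27,500.

The entire 440,000 passes to the descendants.
That amount (440,000) is divided into 4 shares of 110,000: Jana and Willa each take 110,000; Ruthie's 110,000 share passes to Ruthie's issue; Petra's 110,000 share passes to Petra's issue.
Ruthie's share (110,000) is divided into 4 shares of 27,500: Ilse, Maeve, Cormac, and Wren each take 27,500.
Petra's share (110,000) passes entirely to Gwendolyn.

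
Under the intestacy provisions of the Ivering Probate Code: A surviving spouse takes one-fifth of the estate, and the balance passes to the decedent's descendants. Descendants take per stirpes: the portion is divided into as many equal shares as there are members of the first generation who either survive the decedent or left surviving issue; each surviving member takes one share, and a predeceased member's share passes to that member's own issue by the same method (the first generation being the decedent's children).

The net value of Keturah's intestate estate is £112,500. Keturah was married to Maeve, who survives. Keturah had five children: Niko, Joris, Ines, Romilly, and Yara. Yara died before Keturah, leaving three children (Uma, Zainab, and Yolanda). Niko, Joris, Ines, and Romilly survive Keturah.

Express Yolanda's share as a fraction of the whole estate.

Yolanda receives 4/75 of the estate.

Maeve takes one-fifth of £112,500 = £22,500. The remaining £90,000 passes to the descendants.
The descendants' portion (£90,000) is divided into 5 shares of £18,000: Niko, Joris, Ines, and Romilly each take £18,000; Yara's £18,000 share passes to Yara's issue.
Yara's share (£18,000) is divided into 3 shares of £6,000: Uma, Zainab, and Yolanda each take £6,000.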